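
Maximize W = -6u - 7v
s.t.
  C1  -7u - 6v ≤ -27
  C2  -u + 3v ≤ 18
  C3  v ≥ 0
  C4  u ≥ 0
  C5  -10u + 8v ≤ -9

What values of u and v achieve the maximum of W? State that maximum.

u = 27/7, v = 0, maximum W = -162/7

The feasible region is unbounded (it extends along (3, 1), (1, 0)), but W strictly decreases along every unbounded feasible direction, so there is no improving ray and the maximum is attained at a vertex.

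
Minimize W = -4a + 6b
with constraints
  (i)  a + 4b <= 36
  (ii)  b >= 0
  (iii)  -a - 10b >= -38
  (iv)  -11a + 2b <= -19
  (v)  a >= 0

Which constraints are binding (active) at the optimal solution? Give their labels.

Extreme points and W = -4a + 6b:
  (36, 0) → W = -144
  (104/3, 1/3) → W = -410/3
  (19/11, 0) → W = -76/11
  (19/8, 57/16) → W = 95/8

The minimum is at (36, 0). Substituting into each constraint, equality holds for (i) and (ii); the remaining constraints have slack.

(i) and (ii)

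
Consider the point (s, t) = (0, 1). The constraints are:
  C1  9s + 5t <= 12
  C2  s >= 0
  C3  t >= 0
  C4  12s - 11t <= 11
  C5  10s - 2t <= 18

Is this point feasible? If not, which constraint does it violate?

feasible

C1: 5 ≤ 12 ✓
C2: 0 ≥ 0 ✓
C3: 1 ≥ 0 ✓
C4: -11 ≤ 11 ✓
C5: -2 ≤ 18 ✓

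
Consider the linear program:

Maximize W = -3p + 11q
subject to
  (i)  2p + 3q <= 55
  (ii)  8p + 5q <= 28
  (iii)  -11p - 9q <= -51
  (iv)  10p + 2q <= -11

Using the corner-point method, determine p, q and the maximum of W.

p = -114/5, q = 503/15, maximum W = 6559/15

The binding constraints are 2p + 3q = 55 and -11p - 9q = -51.
Solving simultaneously gives p = -114/5, q = 503/15.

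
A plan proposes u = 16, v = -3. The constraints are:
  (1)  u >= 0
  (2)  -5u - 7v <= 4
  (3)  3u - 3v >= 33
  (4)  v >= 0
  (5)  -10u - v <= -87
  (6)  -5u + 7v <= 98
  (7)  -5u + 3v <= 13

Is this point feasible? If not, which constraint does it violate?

not feasible — violates (4)

Constraint (4): v = -3, which is not ≥ 0. All other constraints are satisfied.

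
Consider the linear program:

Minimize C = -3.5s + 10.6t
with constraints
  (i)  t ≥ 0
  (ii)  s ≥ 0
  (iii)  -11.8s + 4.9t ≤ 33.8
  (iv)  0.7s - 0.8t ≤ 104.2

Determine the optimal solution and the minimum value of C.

s = 1042/7, t = 0, minimum C = -521

Extreme points and C = -3.5s + 10.6t:
  (0, 0) → C = 0
  (1042/7, 0) → C = -521
  (0, 338/49) → C = 17914/245
The feasible region is unbounded (it extends along (8, 7), (49, 118)), but C strictly increases along every unbounded feasible direction, so there is no improving ray and the minimum is attained at a vertex.

The optimum lies where t = 0 and 0.7s - 0.8t = 104.2.
Solving simultaneously gives s = 1042/7, t = 0.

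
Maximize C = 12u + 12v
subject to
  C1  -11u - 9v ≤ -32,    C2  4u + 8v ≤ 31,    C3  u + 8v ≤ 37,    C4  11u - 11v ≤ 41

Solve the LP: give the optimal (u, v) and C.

u = 223/44, v = 59/44, maximum C = 846/11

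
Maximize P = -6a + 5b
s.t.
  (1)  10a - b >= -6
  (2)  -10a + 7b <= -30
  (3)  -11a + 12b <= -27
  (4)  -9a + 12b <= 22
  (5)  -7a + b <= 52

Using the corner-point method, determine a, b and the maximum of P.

The feasible region is unbounded (it extends along (4, 3), (-1, -10)), but P strictly decreases along every unbounded feasible direction, so there is no improving ray and the maximum is attained at a vertex.

The binding constraints are -10a + 7b = -30 and -11a + 12b = -27.
Solving simultaneously gives a = 171/43, b = 60/43.

a = 171/43, b = 60/43, maximum P = -726/43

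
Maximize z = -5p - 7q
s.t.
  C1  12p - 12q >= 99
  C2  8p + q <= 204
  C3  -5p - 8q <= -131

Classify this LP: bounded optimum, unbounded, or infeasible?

bounded optimum

Extreme points and z = -5p - 7q:
  (283/12, 46/3) → z = -901/4
  (197/13, 359/52) → z = -6453/52
  (1501/59, 28/59) → z = -7701/59
The feasible region has finitely many vertices and no improving ray; the maximum is -6453/52 at (197/13, 359/52).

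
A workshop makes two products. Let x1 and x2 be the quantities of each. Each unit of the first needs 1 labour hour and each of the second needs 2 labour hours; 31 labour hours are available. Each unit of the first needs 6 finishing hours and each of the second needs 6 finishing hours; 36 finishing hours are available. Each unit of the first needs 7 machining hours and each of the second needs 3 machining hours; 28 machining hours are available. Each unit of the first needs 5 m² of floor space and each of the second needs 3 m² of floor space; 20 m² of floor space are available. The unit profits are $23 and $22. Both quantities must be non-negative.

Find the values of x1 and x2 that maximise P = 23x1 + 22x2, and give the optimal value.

Vertices and P = 23x1 + 22x2:
  (0, 0) → P = 0
  (0, 6) → P = 132
  (4, 0) → P = 92
  (1, 5) → P = 133

x1 = 1, x2 = 5, maximum P = 133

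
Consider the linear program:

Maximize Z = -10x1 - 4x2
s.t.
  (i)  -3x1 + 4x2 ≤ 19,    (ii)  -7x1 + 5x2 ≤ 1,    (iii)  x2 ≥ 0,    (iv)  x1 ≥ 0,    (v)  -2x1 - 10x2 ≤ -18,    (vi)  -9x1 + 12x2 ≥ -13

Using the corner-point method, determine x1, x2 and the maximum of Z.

x1 = 1, x2 = 8/5, maximum Z = -82/5

The feasible region is unbounded (it extends along (4, 3)), but Z strictly decreases along every unbounded feasible direction, so there is no improving ray and the maximum is attained at a vertex.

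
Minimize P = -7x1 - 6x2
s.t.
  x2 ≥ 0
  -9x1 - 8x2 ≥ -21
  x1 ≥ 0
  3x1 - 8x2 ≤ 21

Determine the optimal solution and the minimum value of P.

Vertices and P = -7x1 - 6x2:
  (7/3, 0) → P = -49/3
  (0, 0) → P = 0
  (0, 21/8) → P = -63/4

x1 = 7/3, x2 = 0, minimum P = -49/3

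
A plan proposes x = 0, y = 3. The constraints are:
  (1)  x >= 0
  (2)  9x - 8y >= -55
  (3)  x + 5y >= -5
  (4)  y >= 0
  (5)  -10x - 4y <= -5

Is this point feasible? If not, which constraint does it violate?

feasible

(1): 0 ≥ 0 ✓
(2): -24 ≥ -55 ✓
(3): 15 ≥ -5 ✓
(4): 3 ≥ 0 ✓
(5): -12 ≤ -5 ✓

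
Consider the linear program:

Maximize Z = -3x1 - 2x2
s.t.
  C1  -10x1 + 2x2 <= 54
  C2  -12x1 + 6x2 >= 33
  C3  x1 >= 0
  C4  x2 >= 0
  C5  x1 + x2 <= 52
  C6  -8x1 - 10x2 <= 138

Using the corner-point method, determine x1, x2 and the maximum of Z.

Feasible corners and Z = -3x1 - 2x2:
  (0, 27) → Z = -54
  (25/6, 287/6) → Z = -649/6
  (0, 11/2) → Z = -11
  (31/2, 73/2) → Z = -239/2

x1 = 0, x2 = 11/2, maximum Z = -11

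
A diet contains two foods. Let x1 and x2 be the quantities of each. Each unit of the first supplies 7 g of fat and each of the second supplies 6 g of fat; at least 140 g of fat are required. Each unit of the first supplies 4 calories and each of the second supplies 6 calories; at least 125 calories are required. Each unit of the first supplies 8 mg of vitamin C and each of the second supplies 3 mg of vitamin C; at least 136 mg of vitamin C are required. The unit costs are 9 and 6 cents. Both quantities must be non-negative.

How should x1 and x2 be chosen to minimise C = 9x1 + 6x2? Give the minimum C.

The feasible region is unbounded (it extends along (0, 1), (1, 0)), but C strictly increases along every unbounded feasible direction, so there is no improving ray and the minimum is attained at a vertex.

The optimum lies where 4x1 + 6x2 = 125 and 8x1 + 3x2 = 136.
Solving simultaneously gives x1 = 49/4, x2 = 38/3.

x1 = 49/4, x2 = 38/3, minimum C = 745/4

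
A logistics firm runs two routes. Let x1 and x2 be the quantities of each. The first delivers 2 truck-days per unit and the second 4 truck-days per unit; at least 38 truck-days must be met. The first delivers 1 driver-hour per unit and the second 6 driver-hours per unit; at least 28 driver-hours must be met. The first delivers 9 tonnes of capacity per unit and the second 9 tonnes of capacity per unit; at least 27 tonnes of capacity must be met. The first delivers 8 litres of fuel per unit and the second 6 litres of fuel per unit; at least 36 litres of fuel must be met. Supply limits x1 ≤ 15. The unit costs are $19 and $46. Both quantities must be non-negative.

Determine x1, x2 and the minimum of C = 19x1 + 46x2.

The feasible region is unbounded (it extends along (0, 1)), but C strictly increases along every unbounded feasible direction, so there is no improving ray and the minimum is attained at a vertex.

At the optimal vertex, 2x1 + 4x2 = 38 and x1 + 6x2 = 28.
Solving simultaneously gives x1 = 29/2, x2 = 9/4.

x1 = 29/2, x2 = 9/4, minimum C = 379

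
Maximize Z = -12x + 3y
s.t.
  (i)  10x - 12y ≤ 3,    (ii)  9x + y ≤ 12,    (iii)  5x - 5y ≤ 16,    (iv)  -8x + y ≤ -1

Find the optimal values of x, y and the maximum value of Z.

Extreme points and Z = -12x + 3y:
  (147/118, 93/118) → Z = -1485/118
  (9/86, -7/43) → Z = -75/43
  (13/17, 87/17) → Z = 105/17

The binding constraints are 9x + y = 12 and -8x + y = -1.
Solving simultaneously gives x = 13/17, y = 87/17.

x = 13/17, y = 87/17, maximum Z = 105/17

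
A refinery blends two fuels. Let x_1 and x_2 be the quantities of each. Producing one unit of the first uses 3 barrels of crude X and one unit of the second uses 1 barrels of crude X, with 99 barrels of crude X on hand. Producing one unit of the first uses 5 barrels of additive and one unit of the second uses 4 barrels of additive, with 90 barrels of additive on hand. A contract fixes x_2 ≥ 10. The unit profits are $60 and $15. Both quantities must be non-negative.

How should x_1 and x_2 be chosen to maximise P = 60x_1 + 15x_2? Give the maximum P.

Corner points and P = 60x_1 + 15x_2:
  (0, 45/2) → P = 675/2
  (0, 10) → P = 150
  (10, 10) → P = 750

The binding constraints are 5x_1 + 4x_2 = 90 and x_2 = 10.
Solving simultaneously gives x_1 = 10, x_2 = 10.

x_1 = 10, x_2 = 10, maximum P = 750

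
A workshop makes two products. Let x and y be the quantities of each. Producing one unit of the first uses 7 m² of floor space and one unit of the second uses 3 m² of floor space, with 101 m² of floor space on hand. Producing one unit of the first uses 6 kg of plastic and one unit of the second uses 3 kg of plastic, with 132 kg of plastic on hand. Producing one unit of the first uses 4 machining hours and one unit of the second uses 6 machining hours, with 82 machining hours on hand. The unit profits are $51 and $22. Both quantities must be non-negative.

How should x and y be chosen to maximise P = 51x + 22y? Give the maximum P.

Extreme points and P = 51x + 22y:
  (0, 0) → P = 0
  (0, 41/3) → P = 902/3
  (101/7, 0) → P = 5151/7
  (12, 17/3) → P = 2210/3

The binding constraints are 7x + 3y = 101 and 4x + 6y = 82.
Solving simultaneously gives x = 12, y = 17/3.

x = 12, y = 17/3, maximum P = 2210/3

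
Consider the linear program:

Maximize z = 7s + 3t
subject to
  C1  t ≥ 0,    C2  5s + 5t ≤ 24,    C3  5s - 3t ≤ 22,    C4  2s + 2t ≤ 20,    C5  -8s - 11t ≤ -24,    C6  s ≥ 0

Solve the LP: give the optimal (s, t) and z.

Extreme points and z = 7s + 3t:
  (22/5, 0) → z = 154/5
  (3, 0) → z = 21
  (91/20, 1/4) → z = 163/5
  (0, 24/5) → z = 72/5
  (0, 24/11) → z = 72/11

s = 91/20, t = 1/4, maximum z = 163/5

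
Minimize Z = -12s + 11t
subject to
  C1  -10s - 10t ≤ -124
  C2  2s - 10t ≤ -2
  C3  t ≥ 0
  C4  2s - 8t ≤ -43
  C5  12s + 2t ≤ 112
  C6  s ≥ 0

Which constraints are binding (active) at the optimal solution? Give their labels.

C4 and C5

Extreme points and Z = -12s + 11t:
  (281/50, 339/50) → Z = 357/50
  (0, 62/5) → Z = 682/5
  (81/10, 37/5) → Z = -79/5
  (0, 56) → Z = 616

The minimum is at (81/10, 37/5). Substituting into each constraint, equality holds for C4 and C5; the remaining constraints have slack.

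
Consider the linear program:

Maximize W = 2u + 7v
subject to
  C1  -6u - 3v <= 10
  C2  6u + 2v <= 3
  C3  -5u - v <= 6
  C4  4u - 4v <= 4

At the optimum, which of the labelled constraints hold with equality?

C2 and C3

Vertices and W = 2u + 7v:
  (-8/9, -14/9) → W = -38/3
  (-7/9, -16/9) → W = -14
  (-15/4, 51/4) → W = 327/4
  (5/8, -3/8) → W = -11/8

The maximum is at (-15/4, 51/4). Substituting into each constraint, equality holds for C2 and C3; the remaining constraints have slack.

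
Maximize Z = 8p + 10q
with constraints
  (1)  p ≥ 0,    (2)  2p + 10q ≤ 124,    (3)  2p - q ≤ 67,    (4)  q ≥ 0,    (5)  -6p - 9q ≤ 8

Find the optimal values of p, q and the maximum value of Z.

p = 397/11, q = 57/11, maximum Z = 3746/11

At the optimal vertex, 2p + 10q = 124 and 2p - q = 67.
Solving simultaneously gives p = 397/11, q = 57/11.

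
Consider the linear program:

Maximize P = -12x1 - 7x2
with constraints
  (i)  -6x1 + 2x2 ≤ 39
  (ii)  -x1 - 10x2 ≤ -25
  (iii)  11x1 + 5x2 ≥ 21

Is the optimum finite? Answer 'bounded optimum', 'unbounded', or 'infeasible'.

bounded optimum

Vertices and P = -12x1 - 7x2:
  (-153/52, 555/52) → P = -2049/52
  (17/21, 254/105) → P = -2798/105
The feasible region has finitely many vertices and no improving ray; the maximum is -2798/105 at (17/21, 254/105).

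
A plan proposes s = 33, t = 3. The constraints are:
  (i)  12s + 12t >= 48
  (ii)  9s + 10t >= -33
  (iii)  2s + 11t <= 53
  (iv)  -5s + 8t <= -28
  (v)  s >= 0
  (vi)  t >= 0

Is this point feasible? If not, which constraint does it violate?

Constraint (iii): 2s + 11t = 99, which is not ≤ 53. All other constraints are satisfied.

not feasible — violates (iii)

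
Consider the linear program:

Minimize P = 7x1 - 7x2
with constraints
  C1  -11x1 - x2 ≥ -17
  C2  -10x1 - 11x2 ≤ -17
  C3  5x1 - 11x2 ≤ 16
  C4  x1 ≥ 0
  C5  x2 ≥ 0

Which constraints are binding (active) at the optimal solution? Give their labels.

C1 and C4

Corner points and P = 7x1 - 7x2:
  (170/111, 17/111) → P = 357/37
  (0, 17) → P = -119
  (0, 17/11) → P = -119/11

The minimum is at (0, 17). Substituting into each constraint, equality holds for C1 and C4; the remaining constraints have slack.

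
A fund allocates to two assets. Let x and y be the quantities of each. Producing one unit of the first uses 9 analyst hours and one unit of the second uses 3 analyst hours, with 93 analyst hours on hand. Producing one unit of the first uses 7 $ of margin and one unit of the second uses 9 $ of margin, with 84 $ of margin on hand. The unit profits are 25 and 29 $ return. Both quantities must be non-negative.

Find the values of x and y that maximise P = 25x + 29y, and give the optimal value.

x = 39/4, y = 7/4, maximum P = 589/2

Corner points and P = 25x + 29y:
  (0, 0) → P = 0
  (0, 28/3) → P = 812/3
  (31/3, 0) → P = 775/3
  (39/4, 7/4) → P = 589/2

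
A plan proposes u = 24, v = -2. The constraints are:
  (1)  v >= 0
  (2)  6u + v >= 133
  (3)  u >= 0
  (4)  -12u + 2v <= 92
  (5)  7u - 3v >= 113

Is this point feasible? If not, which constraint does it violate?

not feasible — violates (1)

Constraint (1): v = -2, which is not ≥ 0. All other constraints are satisfied.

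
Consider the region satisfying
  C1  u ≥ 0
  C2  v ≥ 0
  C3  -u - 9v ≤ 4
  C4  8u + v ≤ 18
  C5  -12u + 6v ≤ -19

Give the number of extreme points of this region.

Pairwise boundary intersections that survive every other constraint:
  (9/4, 0)
  (19/12, 0)
  (127/60, 16/15)

3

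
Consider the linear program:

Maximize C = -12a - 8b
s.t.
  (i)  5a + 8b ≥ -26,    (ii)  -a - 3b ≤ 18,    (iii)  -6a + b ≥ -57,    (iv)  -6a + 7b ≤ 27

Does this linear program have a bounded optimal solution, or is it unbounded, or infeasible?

Feasible corners and C = -12a - 8b:
  (430/53, -441/53) → C = -1632/53
  (-398/83, -21/83) → C = 4944/83
  (71/6, 14) → C = -254
The feasible region has finitely many vertices and no improving ray; the maximum is 4944/83 at (-398/83, -21/83).

bounded optimum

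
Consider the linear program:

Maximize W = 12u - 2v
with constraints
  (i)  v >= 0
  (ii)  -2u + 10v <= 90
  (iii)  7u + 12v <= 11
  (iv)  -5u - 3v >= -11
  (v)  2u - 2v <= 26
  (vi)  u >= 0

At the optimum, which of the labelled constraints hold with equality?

Extreme points and W = 12u - 2v:
  (11/7, 0) → W = 132/7
  (0, 0) → W = 0
  (0, 11/12) → W = -11/6

The maximum is at (11/7, 0). Substituting into each constraint, equality holds for (i) and (iii); the remaining constraints have slack.

(i) and (iii)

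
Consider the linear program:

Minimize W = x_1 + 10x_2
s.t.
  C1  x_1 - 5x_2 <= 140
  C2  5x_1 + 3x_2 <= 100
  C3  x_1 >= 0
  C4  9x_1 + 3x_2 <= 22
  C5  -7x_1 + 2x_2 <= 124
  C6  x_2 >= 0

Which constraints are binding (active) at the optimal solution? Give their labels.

Extreme points and W = x_1 + 10x_2:
  (0, 22/3) → W = 220/3
  (0, 0) → W = 0
  (22/9, 0) → W = 22/9

The minimum is at (0, 0). Substituting into each constraint, equality holds for C3 and C6; the remaining constraints have slack.

C3 and C6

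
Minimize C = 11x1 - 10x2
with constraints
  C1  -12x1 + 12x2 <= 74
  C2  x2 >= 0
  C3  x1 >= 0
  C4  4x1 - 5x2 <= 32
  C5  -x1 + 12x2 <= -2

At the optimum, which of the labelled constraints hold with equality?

Corner points and C = 11x1 - 10x2:
  (8, 0) → C = 88
  (2, 0) → C = 22
  (374/43, 24/43) → C = 3874/43

The minimum is at (2, 0). Substituting into each constraint, equality holds for C2 and C5; the remaining constraints have slack.

C2 and C5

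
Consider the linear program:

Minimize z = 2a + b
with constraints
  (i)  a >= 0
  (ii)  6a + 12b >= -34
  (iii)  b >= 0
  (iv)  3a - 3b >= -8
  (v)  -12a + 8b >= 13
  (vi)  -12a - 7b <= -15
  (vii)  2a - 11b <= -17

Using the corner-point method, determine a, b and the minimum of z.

a = 0, b = 15/7, minimum z = 15/7

Extreme points and z = 2a + b:
  (0, 8/3) → z = 8/3
  (0, 15/7) → z = 15/7
  (25/12, 19/4) → z = 107/12
  (29/180, 28/15) → z = 197/90

The optimum lies where a = 0 and -12a - 7b = -15.
Solving simultaneously gives a = 0, b = 15/7.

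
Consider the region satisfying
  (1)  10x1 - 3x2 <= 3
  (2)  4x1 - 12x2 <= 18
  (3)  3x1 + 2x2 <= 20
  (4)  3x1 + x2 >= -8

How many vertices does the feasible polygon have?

4

Pairwise boundary intersections that survive every other constraint:
  (-1/6, -14/9)
  (66/29, 191/29)
  (-39/20, -43/20)
  (-12, 28)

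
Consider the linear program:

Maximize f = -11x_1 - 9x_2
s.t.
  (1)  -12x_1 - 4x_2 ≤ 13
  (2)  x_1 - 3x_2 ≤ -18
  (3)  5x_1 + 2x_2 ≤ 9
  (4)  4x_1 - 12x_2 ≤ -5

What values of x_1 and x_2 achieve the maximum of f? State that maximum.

Corner points and f = -11x_1 - 9x_2:
  (-111/40, 203/40) → f = -303/20
  (-31/2, 173/4) → f = -875/4
  (-9/17, 99/17) → f = -792/17

x_1 = -111/40, x_2 = 203/40, maximum f = -303/20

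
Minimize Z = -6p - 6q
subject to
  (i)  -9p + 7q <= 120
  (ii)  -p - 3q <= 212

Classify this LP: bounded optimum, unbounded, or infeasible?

unbounded

From the feasible point (-922/17, -894/17), moving in the direction (7, 9) keeps every constraint satisfied while Z decreases without bound.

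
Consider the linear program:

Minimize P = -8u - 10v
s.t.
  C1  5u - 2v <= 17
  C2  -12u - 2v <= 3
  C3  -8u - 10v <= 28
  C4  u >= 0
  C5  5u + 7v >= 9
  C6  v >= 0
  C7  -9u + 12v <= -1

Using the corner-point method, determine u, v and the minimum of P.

u = 101/21, v = 74/21, minimum P = -516/7

Vertices and P = -8u - 10v:
  (17/5, 0) → P = -136/5
  (101/21, 74/21) → P = -516/7
  (9/5, 0) → P = -72/5
  (115/123, 76/123) → P = -560/41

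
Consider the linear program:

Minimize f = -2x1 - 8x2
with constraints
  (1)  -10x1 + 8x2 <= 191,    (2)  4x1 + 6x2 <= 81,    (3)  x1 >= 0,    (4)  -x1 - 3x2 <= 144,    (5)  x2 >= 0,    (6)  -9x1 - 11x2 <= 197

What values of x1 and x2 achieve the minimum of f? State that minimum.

Vertices and f = -2x1 - 8x2:
  (0, 27/2) → f = -108
  (81/4, 0) → f = -81/2
  (0, 0) → f = 0

x1 = 0, x2 = 27/2, minimum f = -108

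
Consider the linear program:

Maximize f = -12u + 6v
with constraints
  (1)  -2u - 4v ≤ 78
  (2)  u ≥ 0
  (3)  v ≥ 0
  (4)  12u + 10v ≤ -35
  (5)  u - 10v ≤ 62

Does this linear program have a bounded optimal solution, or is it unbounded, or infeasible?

infeasible

The boundaries -2u - 4v = 78 and v = 0 meet at (-39, 0), but that point violates u ≥ 0. Every candidate vertex is excluded by some other constraint, so the feasible region is empty.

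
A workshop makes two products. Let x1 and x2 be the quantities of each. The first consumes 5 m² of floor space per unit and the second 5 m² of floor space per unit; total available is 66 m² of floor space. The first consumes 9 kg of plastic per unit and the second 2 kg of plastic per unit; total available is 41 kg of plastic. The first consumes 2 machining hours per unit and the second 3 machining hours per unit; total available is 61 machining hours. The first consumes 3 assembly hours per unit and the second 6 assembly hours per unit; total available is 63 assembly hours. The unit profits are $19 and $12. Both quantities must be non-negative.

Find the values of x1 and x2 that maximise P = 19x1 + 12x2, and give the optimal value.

Feasible corners and P = 19x1 + 12x2:
  (0, 0) → P = 0
  (0, 21/2) → P = 126
  (41/9, 0) → P = 779/9
  (5/2, 37/4) → P = 317/2

The binding constraints are 9x1 + 2x2 = 41 and 3x1 + 6x2 = 63.
Solving simultaneously gives x1 = 5/2, x2 = 37/4.

x1 = 5/2, x2 = 37/4, maximum P = 317/2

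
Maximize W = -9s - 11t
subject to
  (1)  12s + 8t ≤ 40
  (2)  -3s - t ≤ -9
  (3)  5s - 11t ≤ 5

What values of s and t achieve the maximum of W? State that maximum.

The optimum lies where -3s - t = -9 and 5s - 11t = 5.
Solving simultaneously gives s = 52/19, t = 15/19.

s = 52/19, t = 15/19, maximum W = -633/19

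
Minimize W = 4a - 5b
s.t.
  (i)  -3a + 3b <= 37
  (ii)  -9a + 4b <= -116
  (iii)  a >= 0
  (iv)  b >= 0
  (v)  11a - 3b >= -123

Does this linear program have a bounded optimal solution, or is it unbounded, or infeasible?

From the feasible point (496/15, 227/5), moving in the direction (3, 3) keeps every constraint satisfied while W decreases without bound.

unbounded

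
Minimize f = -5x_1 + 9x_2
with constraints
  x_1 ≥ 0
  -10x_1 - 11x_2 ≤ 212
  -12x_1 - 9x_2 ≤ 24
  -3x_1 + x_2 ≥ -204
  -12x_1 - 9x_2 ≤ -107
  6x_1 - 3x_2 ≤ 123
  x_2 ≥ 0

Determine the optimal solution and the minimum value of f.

x_1 = 41/2, x_2 = 0, minimum f = -205/2

Vertices and f = -5x_1 + 9x_2:
  (0, 107/9) → f = 107
  (163, 285) → f = 1750
  (107/12, 0) → f = -535/12
  (41/2, 0) → f = -205/2
The feasible region is unbounded (it extends along (0, 1), (1, 3)), but f strictly increases along every unbounded feasible direction, so there is no improving ray and the minimum is attained at a vertex.

The binding constraints are 6x_1 - 3x_2 = 123 and x_2 = 0.
Solving simultaneously gives x_1 = 41/2, x_2 = 0.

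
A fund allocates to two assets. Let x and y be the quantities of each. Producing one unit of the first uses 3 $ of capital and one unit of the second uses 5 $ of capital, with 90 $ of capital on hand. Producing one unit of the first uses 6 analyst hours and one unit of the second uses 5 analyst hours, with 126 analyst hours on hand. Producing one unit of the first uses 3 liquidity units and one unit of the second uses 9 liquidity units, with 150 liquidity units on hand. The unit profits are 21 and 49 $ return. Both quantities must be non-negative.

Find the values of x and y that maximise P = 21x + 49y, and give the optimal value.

x = 5, y = 15, maximum P = 840

Vertices and P = 21x + 49y:
  (0, 0) → P = 0
  (0, 50/3) → P = 2450/3
  (21, 0) → P = 441
  (12, 54/5) → P = 3906/5
  (5, 15) → P = 840

At the optimal vertex, 3x + 5y = 90 and 3x + 9y = 150.
Solving simultaneously gives x = 5, y = 15.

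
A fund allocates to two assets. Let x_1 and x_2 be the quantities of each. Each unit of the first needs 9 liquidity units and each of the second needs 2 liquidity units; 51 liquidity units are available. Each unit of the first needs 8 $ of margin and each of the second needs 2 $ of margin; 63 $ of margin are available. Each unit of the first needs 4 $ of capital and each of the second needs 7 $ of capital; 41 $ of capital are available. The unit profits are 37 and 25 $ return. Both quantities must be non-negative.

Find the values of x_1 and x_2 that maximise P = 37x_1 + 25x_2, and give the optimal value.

Feasible corners and P = 37x_1 + 25x_2:
  (0, 0) → P = 0
  (0, 41/7) → P = 1025/7
  (17/3, 0) → P = 629/3
  (5, 3) → P = 260

At the optimal vertex, 9x_1 + 2x_2 = 51 and 4x_1 + 7x_2 = 41.
Solving simultaneously gives x_1 = 5, x_2 = 3.

x_1 = 5, x_2 = 3, maximum P = 260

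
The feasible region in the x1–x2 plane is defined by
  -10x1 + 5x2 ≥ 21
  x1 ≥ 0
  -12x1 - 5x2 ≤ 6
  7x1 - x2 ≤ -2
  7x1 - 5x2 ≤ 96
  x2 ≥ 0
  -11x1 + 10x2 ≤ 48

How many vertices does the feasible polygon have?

Intersecting each pair of boundary lines and keeping only the points that satisfy every inequality leaves:
  (0, 21/5)
  (11/25, 127/25)
  (0, 24/5)
  (28/59, 314/59)

4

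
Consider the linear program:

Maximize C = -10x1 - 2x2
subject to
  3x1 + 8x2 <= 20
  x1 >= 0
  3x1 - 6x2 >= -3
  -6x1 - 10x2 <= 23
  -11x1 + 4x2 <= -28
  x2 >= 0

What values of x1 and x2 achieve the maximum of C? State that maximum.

x1 = 28/11, x2 = 0, maximum C = -280/11

Vertices and C = -10x1 - 2x2:
  (76/25, 34/25) → C = -828/25
  (20/3, 0) → C = -200/3
  (28/11, 0) → C = -280/11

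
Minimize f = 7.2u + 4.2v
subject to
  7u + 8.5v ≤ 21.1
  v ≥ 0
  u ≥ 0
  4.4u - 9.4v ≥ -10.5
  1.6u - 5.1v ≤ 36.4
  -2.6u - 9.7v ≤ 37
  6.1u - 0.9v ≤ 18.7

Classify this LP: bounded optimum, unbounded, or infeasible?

bounded optimum

Vertices and f = 7.2u + 4.2v:
  (211/70, 0) → f = 3798/175
  (10909/10320, 8317/5160) → f = 123673/8600
  (0, 0) → f = 0
  (0, 105/94) → f = 441/94
The feasible region has finitely many vertices and no improving ray; the minimum is 0 at (0, 0).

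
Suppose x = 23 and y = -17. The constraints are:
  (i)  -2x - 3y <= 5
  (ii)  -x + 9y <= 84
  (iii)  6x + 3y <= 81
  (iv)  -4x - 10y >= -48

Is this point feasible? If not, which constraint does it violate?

Constraint (iii): 6x + 3y = 87, which is not ≤ 81. All other constraints are satisfied.

not feasible — violates (iii)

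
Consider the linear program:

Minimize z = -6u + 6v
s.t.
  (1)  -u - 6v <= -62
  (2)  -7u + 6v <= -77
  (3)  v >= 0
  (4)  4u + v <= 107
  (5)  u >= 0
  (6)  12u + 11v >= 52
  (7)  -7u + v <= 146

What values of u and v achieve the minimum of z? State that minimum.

u = 580/23, v = 141/23, minimum z = -2634/23

Corner points and z = -6u + 6v:
  (139/8, 119/16) → z = -477/8
  (580/23, 141/23) → z = -2634/23
  (719/31, 441/31) → z = -1668/31

The optimum lies where -u - 6v = -62 and 4u + v = 107.
Solving simultaneously gives u = 580/23, v = 141/23.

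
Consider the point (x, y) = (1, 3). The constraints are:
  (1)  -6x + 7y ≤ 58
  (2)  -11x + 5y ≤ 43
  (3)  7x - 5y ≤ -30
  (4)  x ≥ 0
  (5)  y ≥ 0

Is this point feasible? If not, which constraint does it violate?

not feasible — violates (3)

Constraint (3): 7x - 5y = -8, which is not ≤ -30. All other constraints are satisfied.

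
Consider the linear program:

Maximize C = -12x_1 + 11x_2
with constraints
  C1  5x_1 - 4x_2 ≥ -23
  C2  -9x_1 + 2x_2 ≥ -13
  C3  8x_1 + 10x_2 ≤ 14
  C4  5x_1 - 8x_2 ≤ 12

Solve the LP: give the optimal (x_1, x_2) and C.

The optimum lies where 5x_1 - 4x_2 = -23 and 8x_1 + 10x_2 = 14.
Solving simultaneously gives x_1 = -87/41, x_2 = 127/41.

x_1 = -87/41, x_2 = 127/41, maximum C = 2441/41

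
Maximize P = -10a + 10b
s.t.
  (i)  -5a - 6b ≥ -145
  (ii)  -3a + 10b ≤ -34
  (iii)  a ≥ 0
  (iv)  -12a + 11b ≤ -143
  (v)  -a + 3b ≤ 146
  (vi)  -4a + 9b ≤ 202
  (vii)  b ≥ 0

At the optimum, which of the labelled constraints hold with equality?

(ii) and (iv)

Corner points and P = -10a + 10b:
  (827/34, 265/68) → P = -6945/34
  (29, 0) → P = -290
  (352/29, 7/29) → P = -3450/29
  (143/12, 0) → P = -715/6

The maximum is at (352/29, 7/29). Substituting into each constraint, equality holds for (ii) and (iv); the remaining constraints have slack.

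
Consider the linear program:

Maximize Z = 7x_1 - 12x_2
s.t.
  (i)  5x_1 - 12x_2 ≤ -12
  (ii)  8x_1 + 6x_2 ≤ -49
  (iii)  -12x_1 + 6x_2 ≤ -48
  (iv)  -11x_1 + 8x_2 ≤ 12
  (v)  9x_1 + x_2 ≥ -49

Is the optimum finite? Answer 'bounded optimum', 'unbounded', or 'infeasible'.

The boundaries 5x_1 - 12x_2 = -12 and -12x_1 + 6x_2 = -48 meet at (108/19, 64/19), but that point violates 8x_1 + 6x_2 ≤ -49. Every candidate vertex is excluded by some other constraint, so the feasible region is empty.

infeasible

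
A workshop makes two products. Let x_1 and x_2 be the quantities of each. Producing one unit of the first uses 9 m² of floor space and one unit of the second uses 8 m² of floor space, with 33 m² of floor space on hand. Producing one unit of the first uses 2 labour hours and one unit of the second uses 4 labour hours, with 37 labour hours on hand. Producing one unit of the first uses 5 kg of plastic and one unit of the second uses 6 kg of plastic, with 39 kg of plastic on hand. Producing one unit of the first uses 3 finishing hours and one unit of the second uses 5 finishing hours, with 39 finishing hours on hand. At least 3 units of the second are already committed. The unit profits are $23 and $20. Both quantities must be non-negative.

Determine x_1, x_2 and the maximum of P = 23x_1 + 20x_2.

Feasible corners and P = 23x_1 + 20x_2:
  (0, 33/8) → P = 165/2
  (0, 3) → P = 60
  (1, 3) → P = 83

x_1 = 1, x_2 = 3, maximum P = 83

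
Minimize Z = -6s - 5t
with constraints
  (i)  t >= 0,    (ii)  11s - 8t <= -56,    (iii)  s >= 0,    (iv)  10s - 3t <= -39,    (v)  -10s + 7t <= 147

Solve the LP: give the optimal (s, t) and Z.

Feasible corners and Z = -6s - 5t:
  (0, 13) → Z = -65
  (0, 21) → Z = -105
  (21/5, 27) → Z = -801/5

The binding constraints are 10s - 3t = -39 and -10s + 7t = 147.
Solving simultaneously gives s = 21/5, t = 27.

s = 21/5, t = 27, minimum Z = -801/5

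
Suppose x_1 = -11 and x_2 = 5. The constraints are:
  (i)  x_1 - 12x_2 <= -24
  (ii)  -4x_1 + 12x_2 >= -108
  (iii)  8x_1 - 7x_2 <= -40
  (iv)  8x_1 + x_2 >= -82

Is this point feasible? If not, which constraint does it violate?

not feasible — violates (iv)

Constraint (iv): 8x_1 + x_2 = -83, which is not ≥ -82. All other constraints are satisfied.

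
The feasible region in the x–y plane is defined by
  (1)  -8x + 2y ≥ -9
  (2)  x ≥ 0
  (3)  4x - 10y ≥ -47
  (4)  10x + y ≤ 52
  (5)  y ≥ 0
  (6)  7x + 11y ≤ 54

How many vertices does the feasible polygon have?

5

The feasible vertices (each the meet of two boundaries and inside every other half-plane) are:
  (9/8, 0)
  (69/34, 123/34)
  (0, 47/10)
  (0, 0)
  (23/114, 545/114)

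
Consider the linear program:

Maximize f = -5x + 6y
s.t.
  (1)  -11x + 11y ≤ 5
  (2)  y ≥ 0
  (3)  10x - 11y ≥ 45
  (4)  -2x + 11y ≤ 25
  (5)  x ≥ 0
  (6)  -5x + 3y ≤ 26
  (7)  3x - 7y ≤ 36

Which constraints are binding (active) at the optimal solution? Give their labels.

Extreme points and f = -5x + 6y:
  (9/2, 0) → f = -45/2
  (12, 0) → f = -60
  (35/4, 85/22) → f = -905/44
  (571/19, 147/19) → f = -1973/19

The maximum is at (35/4, 85/22). Substituting into each constraint, equality holds for (3) and (4); the remaining constraints have slack.

(3) and (4)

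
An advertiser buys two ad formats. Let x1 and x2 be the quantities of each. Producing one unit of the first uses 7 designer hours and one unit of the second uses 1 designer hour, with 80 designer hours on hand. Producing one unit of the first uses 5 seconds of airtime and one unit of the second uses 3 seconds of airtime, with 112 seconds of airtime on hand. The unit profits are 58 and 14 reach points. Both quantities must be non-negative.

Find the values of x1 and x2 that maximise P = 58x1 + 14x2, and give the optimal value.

x1 = 8, x2 = 24, maximum P = 800

Extreme points and P = 58x1 + 14x2:
  (0, 0) → P = 0
  (0, 112/3) → P = 1568/3
  (80/7, 0) → P = 4640/7
  (8, 24) → P = 800

The optimum lies where 7x1 + x2 = 80 and 5x1 + 3x2 = 112.
Solving simultaneously gives x1 = 8, x2 = 24.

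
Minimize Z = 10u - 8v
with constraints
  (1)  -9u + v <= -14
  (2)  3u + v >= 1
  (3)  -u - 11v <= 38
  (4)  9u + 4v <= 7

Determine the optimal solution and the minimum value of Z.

u = 7/5, v = -7/5, minimum Z = 126/5

Extreme points and Z = 10u - 8v:
  (5/4, -11/4) → Z = 69/2
  (7/5, -7/5) → Z = 126/5
  (49/32, -115/32) → Z = 705/16
  (229/95, -349/95) → Z = 5082/95

The optimum lies where -9u + v = -14 and 9u + 4v = 7.
Solving simultaneously gives u = 7/5, v = -7/5.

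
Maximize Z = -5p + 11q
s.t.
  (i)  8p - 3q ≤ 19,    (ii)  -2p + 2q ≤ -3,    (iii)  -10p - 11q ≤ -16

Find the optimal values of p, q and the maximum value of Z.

Vertices and Z = -5p + 11q:
  (29/10, 7/5) → Z = 9/10
  (257/118, -31/59) → Z = -1967/118
  (65/42, 1/21) → Z = -101/14

The binding constraints are 8p - 3q = 19 and -2p + 2q = -3.
Solving simultaneously gives p = 29/10, q = 7/5.

p = 29/10, q = 7/5, maximum Z = 9/10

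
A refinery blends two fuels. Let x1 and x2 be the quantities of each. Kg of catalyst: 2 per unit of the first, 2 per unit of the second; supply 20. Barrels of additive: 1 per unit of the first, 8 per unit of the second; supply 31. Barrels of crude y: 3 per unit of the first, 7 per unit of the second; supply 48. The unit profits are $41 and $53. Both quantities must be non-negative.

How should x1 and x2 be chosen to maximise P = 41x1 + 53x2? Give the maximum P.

x1 = 7, x2 = 3, maximum P = 446

Feasible corners and P = 41x1 + 53x2:
  (0, 0) → P = 0
  (0, 31/8) → P = 1643/8
  (10, 0) → P = 410
  (7, 3) → P = 446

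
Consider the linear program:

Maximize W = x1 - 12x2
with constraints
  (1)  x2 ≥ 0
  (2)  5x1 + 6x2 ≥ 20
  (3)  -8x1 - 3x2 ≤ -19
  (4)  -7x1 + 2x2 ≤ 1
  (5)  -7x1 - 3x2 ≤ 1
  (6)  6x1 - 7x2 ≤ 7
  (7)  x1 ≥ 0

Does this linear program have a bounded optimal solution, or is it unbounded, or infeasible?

bounded optimum

Feasible corners and W = x1 - 12x2:
  (18/11, 65/33) → W = -22
  (182/71, 85/71) → W = -838/71
  (35/37, 141/37) → W = -1657/37
The feasible region has finitely many vertices and no improving ray; the maximum is -838/71 at (182/71, 85/71).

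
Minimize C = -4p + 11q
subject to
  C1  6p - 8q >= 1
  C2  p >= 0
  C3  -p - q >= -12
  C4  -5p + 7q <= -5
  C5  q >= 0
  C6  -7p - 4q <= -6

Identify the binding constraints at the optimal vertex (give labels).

Feasible corners and C = -4p + 11q:
  (89/12, 55/12) → C = 83/4
  (12, 0) → C = -48
  (1, 0) → C = -4

The minimum is at (12, 0). Substituting into each constraint, equality holds for C3 and C5; the remaining constraints have slack.

C3 and C5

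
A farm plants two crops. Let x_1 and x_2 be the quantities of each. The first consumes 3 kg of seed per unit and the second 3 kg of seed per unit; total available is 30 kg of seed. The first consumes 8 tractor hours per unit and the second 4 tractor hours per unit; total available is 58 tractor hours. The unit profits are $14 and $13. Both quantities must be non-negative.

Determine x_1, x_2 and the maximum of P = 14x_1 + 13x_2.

Extreme points and P = 14x_1 + 13x_2:
  (0, 0) → P = 0
  (0, 10) → P = 130
  (29/4, 0) → P = 203/2
  (9/2, 11/2) → P = 269/2

x_1 = 9/2, x_2 = 11/2, maximum P = 269/2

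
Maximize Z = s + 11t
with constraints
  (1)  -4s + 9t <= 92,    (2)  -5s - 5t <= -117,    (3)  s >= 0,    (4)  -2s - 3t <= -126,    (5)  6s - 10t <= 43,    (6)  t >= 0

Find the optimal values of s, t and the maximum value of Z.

Extreme points and Z = s + 11t:
  (143/5, 344/15) → Z = 4213/15
  (1307/14, 362/7) → Z = 9271/14
  (1389/38, 335/19) → Z = 461/2

s = 1307/14, t = 362/7, maximum Z = 9271/14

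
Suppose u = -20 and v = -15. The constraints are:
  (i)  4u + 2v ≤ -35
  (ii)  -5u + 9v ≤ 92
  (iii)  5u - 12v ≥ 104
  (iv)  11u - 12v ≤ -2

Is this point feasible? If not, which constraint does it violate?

not feasible — violates (iii)

Constraint (iii): 5u - 12v = 80, which is not ≥ 104. All other constraints are satisfied.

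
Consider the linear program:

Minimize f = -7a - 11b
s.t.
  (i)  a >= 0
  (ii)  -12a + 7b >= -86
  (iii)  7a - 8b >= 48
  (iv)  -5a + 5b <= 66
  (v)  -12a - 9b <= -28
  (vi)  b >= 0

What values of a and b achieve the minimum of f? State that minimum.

a = 352/47, b = 26/47, minimum f = -2750/47

Vertices and f = -7a - 11b:
  (352/47, 26/47) → f = -2750/47
  (43/6, 0) → f = -301/6
  (48/7, 0) → f = -48

At the optimal vertex, -12a + 7b = -86 and 7a - 8b = 48.
Solving simultaneously gives a = 352/47, b = 26/47.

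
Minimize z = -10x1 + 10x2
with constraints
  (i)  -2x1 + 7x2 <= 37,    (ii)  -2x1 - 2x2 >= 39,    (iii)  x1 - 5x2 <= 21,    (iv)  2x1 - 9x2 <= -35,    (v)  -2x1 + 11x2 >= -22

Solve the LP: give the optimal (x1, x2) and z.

At the optimal vertex, -2x1 - 2x2 = 39 and 2x1 - 9x2 = -35.
Solving simultaneously gives x1 = -421/22, x2 = -4/11.

x1 = -421/22, x2 = -4/11, minimum z = 2065/11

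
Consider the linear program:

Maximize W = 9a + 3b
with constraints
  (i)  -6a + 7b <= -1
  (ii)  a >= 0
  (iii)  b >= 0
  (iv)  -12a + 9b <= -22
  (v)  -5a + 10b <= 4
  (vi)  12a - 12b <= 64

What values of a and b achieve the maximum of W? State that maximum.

Feasible corners and W = 9a + 3b:
  (11/6, 0) → W = 33/2
  (16/3, 0) → W = 48
  (256/75, 158/75) → W = 926/25
  (172/15, 92/15) → W = 608/5

a = 172/15, b = 92/15, maximum W = 608/5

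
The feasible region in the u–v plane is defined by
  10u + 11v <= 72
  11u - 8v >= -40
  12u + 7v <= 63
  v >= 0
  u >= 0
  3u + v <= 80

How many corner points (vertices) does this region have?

Intersecting each pair of boundary lines and keeping only the points that satisfy every inequality leaves:
  (136/201, 1192/201)
  (189/62, 117/31)
  (0, 5)
  (21/4, 0)
  (0, 0)

5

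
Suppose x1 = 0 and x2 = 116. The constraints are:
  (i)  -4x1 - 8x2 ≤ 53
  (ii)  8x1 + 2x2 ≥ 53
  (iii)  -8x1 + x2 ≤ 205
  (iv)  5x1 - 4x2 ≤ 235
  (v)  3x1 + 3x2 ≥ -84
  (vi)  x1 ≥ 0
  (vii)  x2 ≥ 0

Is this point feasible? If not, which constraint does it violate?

(i): -928 ≤ 53 ✓
(ii): 232 ≥ 53 ✓
(iii): 116 ≤ 205 ✓
(iv): -464 ≤ 235 ✓
(v): 348 ≥ -84 ✓
(vi): 0 ≥ 0 ✓
(vii): 116 ≥ 0 ✓

feasible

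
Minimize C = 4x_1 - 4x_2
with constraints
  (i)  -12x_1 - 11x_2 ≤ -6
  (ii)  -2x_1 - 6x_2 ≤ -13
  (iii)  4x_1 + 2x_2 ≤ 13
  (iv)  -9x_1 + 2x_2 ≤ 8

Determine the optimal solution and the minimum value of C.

x_1 = 5/13, x_2 = 149/26, minimum C = -278/13

Corner points and C = 4x_1 - 4x_2:
  (13/5, 13/10) → C = 26/5
  (-11/29, 133/58) → C = -310/29
  (5/13, 149/26) → C = -278/13

The optimum lies where 4x_1 + 2x_2 = 13 and -9x_1 + 2x_2 = 8.
Solving simultaneously gives x_1 = 5/13, x_2 = 149/26.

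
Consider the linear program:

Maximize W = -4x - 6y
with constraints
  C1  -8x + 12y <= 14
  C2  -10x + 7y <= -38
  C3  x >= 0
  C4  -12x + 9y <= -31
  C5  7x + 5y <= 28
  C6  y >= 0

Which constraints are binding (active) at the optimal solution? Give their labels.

C2 and C6

Extreme points and W = -4x - 6y:
  (386/99, 14/99) → W = -148/9
  (19/5, 0) → W = -76/5
  (4, 0) → W = -16

The maximum is at (19/5, 0). Substituting into each constraint, equality holds for C2 and C6; the remaining constraints have slack.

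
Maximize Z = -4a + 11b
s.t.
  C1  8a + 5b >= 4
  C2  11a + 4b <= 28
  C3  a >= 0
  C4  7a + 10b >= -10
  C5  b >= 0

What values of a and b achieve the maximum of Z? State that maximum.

a = 0, b = 7, maximum Z = 77

Extreme points and Z = -4a + 11b:
  (0, 4/5) → Z = 44/5
  (1/2, 0) → Z = -2
  (0, 7) → Z = 77
  (28/11, 0) → Z = -112/11

At the optimal vertex, 11a + 4b = 28 and a = 0.
Solving simultaneously gives a = 0, b = 7.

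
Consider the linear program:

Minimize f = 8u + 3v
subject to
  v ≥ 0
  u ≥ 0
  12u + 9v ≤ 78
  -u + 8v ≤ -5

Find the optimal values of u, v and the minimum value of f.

Feasible corners and f = 8u + 3v:
  (13/2, 0) → f = 52
  (5, 0) → f = 40
  (223/35, 6/35) → f = 1802/35

The binding constraints are v = 0 and -u + 8v = -5.
Solving simultaneously gives u = 5, v = 0.

u = 5, v = 0, minimum f = 40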